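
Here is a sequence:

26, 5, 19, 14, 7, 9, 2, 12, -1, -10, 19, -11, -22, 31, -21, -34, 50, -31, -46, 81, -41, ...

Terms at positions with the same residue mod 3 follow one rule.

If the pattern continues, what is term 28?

Split by position mod 3: positions 1, 4, 7, … form one track, and each other residue class forms its own.
Stream A: 26, 14, 2, -10, -22, -34, -46. Arithmetic, step −12.
Stream B: 5, 7, 12, 19, 31, 50, 81. Each term equals the sum of the previous two.
Stream C: 19, 9, -1, -11, -21, -31, -41. Arithmetic with common difference −10.
The 28th slot belongs to stream A; its 10th term is -82.

-82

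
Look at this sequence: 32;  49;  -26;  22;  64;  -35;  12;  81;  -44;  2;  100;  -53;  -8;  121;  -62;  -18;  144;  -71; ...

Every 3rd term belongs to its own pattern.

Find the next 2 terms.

-28, 169

The terms cycle through 3 interleaved subsequences.
Track A: 32, 22, 12, 2, -8, -18 — linear: a_n = 42 − 10·n.
Track B: 49, 64, 81, 100, 121, 144 — perfect squares starting at 7².
Track C: -26, -35, -44, -53, -62, -71 — arithmetic, step −9.
Position 19 falls in track A as its term 7, giving -28.
Term 20 comes from track B (its 7th entry): 169.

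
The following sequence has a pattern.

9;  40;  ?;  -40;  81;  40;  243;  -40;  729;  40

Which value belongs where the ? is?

Odd-indexed and even-indexed terms follow separate rules.
Subsequence A: 9, ?, 81, 243, 729 (successive powers of 3).
Subsequence B: 40, -40, 40, -40, 40 (oscillating between 40 and -40).
Filling subsequence A at index 2 by its rule yields 27.

27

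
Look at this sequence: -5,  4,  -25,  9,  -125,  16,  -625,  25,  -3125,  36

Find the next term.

Positions 1, 3, 5, … form one subsequence and positions 2, 4, 6, … form another.
Track A is -5, -25, -125, -625, -3125, which is multiplying by 5 each time.
Track B is 4, 9, 16, 25, 36, which is consecutive squares n² from n = 2.
Position 11 → track A, term 6 = -15625.

-15625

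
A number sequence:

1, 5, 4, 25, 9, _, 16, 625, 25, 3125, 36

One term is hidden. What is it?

Positions 1, 3, 5, … form one subsequence and positions 2, 4, 6, … form another.
Subsequence A = 1, 4, 9, 16, 25, 36: perfect squares starting at 1².
Subsequence B = 5, 25, ?, 625, 3125: multiplying by 5 each time.
Filling subsequence B at index 3 by its rule yields 125.

125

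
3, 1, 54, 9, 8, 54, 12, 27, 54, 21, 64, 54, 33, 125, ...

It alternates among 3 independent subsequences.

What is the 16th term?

54

The terms cycle through 3 interleaved subsequences.
Track A: 3, 9, 12, 21, 33 — each term equals the sum of the previous two.
Track B: 1, 8, 27, 64, 125 — the cubes 1³, 2³, 3³, ….
Track C: 54, 54, 54, 54 — the constant sequence 54.
The 16th slot belongs to track A; its 6th term is 54.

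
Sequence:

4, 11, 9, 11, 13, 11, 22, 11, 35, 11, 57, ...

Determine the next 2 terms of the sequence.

Positions 1, 3, 5, … form one subsequence and positions 2, 4, 6, … form another.
Stream A: 4, 9, 13, 22, 35, 57 (Fibonacci-style (each term is the sum of the two before it)).
Stream B: 11, 11, 11, 11, 11 (the constant sequence 11).
Position 12 falls in stream B as its term 6, giving 11.
Position 13 falls in stream A as its term 7, giving 92.

11, 92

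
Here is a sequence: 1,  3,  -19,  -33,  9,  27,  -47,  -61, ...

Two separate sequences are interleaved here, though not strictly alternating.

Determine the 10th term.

243

The slot pattern repeats as AABB (period 4), so there are 2 interleaved tracks.
Track A: 1, 3, 9, 27 (successive powers of 3).
Track B: -19, -33, -47, -61 (arithmetic with common difference −14).
Position 10 falls in track A as its term 6, giving 243.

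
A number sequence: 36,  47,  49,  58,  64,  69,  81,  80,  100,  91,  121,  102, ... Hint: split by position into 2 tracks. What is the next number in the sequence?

Split by position mod 2 into 2 tracks.
Subsequence A: 36, 49, 64, 81, 100, 121 — consecutive squares n² from n = 6.
Subsequence B: 47, 58, 69, 80, 91, 102 — linear: a_n = 36 + 11·n.
Term 13 comes from subsequence A (its 7th entry): 144.

144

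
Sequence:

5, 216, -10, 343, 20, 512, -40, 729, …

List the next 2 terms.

80, 1000

Odd-indexed and even-indexed terms follow separate rules.
Track A: 5, -10, 20, -40 (a geometric progression (common ratio -2)).
Track B: 216, 343, 512, 729 (consecutive cubes n³ from n = 6).
Position 9 falls in track A as its term 5, giving 80.
Position 10 → track B, term 5 = 1000.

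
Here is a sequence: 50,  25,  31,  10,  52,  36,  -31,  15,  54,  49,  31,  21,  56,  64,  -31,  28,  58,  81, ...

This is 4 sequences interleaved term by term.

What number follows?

Read the sequence 4 terms at a time; column i is its own pattern.
Stream A: 50, 52, 54, 56, 58. Arithmetic, step +2.
Stream B: 25, 36, 49, 64, 81. The squares 5², 6², 7², ….
Stream C: 31, -31, 31, -31. Alternating ±31.
Stream D: 10, 15, 21, 28. The triangular numbers T_4, T_5, ….
Position 19 falls in stream C as its term 5, giving 31.

31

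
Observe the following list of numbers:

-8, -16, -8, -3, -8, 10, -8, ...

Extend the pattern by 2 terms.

Taking every 2nd term gives 2 separate tracks.
Stream A: -8, -8, -8, -8 (always -8).
Stream B: -16, -3, 10 (linear: a_n = -29 + 13·n).
Position 8 → stream B, term 4 = 23.
The 9th slot belongs to stream A; its 5th term is -8.

23, -8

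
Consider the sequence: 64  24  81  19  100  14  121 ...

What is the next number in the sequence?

9

Positions 1, 3, 5, … form one subsequence and positions 2, 4, 6, … form another.
Subsequence A: 64, 81, 100, 121 (consecutive squares n² from n = 8).
Subsequence B: 24, 19, 14 (arithmetic, step −5).
The 8th slot belongs to subsequence B; its 4th term is 9.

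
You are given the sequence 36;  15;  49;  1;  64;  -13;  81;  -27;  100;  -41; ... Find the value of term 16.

Taking every 2nd term gives 2 separate tracks.
Subsequence A is 36, 49, 64, 81, 100, which is the squares 6², 7², 8², ….
Subsequence B is 15, 1, -13, -27, -41, which is arithmetic with common difference −14.
Position 16 → subsequence B, term 8 = -83.

-83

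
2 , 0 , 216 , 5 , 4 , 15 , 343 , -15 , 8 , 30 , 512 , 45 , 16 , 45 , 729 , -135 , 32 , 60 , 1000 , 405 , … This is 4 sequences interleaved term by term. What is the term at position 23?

Split by position mod 4 into 4 tracks.
Track A = 2, 4, 8, 16, 32: powers of 2.
Track B = 0, 15, 30, 45, 60: adding 15 each time.
Track C = 216, 343, 512, 729, 1000: perfect cubes starting at 6³.
Track D = 5, -15, 45, -135, 405: a geometric progression (common ratio -3).
Position 23 → track C, term 6 = 1331.

1331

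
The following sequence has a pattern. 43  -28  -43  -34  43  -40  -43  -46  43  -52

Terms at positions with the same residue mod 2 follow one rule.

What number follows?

Split by position mod 2 into 2 tracks.
Stream A: 43, -43, 43, -43, 43 — oscillating between 43 and -43.
Stream B: -28, -34, -40, -46, -52 — subtracting 6 each time.
The 11th slot belongs to stream A; its 6th term is -43.

-43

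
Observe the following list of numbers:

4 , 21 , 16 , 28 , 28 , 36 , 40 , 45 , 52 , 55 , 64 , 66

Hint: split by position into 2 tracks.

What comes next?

76

Taking every 2nd term gives 2 separate tracks.
Track A is 4, 16, 28, 40, 52, 64, which is adding 12 each time.
Track B is 21, 28, 36, 45, 55, 66, which is triangular numbers n(n+1)/2 for n = 6, 7, ….
Position 13 falls in track A as its term 7, giving 76.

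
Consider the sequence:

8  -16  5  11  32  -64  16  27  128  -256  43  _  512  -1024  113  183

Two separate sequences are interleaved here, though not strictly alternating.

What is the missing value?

Positions follow the repeating pattern AABB; grouping by letter gives 2 tracks.
Stream A: 8, -16, 32, -64, 128, -256, 512, -1024. Geometric, ×-2 each step.
Stream B: 5, 11, 16, 27, 43, ?, 113, 183. A Fibonacci-like recurrence a_n = a_{n-1} + a_{n-2}.
Stream B's pattern makes the blank 70.

70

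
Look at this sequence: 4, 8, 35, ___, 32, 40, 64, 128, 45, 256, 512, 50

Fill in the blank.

16

The slot pattern repeats as AAB (period 3), so there are 2 interleaved tracks.
Track A: 4, 8, ?, 32, 64, 128, 256, 512. Successive powers of 2.
Track B: 35, 40, 45, 50. Linear: a_n = 30 + 5·n.
Filling track A at index 3 by its rule yields 16.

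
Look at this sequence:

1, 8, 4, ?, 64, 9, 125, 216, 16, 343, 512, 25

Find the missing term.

27

Reading positions in blocks of 3 reveals the pattern AAB — 2 tracks woven together.
Stream A: 1, 8, ?, 64, 125, 216, 343, 512. Consecutive cubes n³ from n = 1.
Stream B: 4, 9, 16, 25. The squares 2², 3², 4², ….
So the missing entry in stream A is 27.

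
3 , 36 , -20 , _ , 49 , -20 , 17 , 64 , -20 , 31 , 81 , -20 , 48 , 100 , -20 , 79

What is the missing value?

Read the sequence 3 terms at a time; column i is its own pattern.
Track A: 3, ?, 17, 31, 48, 79. A Fibonacci-like recurrence a_n = a_{n-1} + a_{n-2}.
Track B: 36, 49, 64, 81, 100. The squares 6², 7², 8², ….
Track C: -20, -20, -20, -20, -20. Constant -20.
Track A's pattern makes the blank 14.

14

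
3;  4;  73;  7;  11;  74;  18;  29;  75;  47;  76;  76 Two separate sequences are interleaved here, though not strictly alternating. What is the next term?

Reading positions in blocks of 3 reveals the pattern AAB — 2 tracks woven together.
Track A = 3, 4, 7, 11, 18, 29, 47, 76: Fibonacci-style (each term is the sum of the two before it).
Track B = 73, 74, 75, 76: linear: a_n = 72 + n.
Term 13 comes from track A (its 9th entry): 123.

123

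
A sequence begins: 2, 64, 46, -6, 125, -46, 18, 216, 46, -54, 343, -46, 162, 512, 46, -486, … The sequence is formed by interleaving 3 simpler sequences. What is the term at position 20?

The terms cycle through 3 interleaved subsequences.
Track A: 2, -6, 18, -54, 162, -486 — geometric with ratio -3.
Track B: 64, 125, 216, 343, 512 — the cubes 4³, 5³, 6³, ….
Track C: 46, -46, 46, -46, 46 — oscillating between 46 and -46.
Position 20 → track B, term 7 = 1000.

1000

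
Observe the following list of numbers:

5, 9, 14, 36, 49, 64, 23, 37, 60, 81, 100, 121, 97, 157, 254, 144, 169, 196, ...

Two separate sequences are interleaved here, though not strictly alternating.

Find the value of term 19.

The slot pattern repeats as AAABBB (period 6), so there are 2 interleaved tracks.
Stream A: 5, 9, 14, 23, 37, 60, 97, 157, 254. A Fibonacci-like recurrence a_n = a_{n-1} + a_{n-2}.
Stream B: 36, 49, 64, 81, 100, 121, 144, 169, 196. Perfect squares starting at 6².
Term 19 comes from stream A (its 10th entry): 411.

411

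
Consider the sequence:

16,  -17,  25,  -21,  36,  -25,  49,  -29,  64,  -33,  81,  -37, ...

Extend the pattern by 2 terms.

Positions 1, 3, 5, … form one subsequence and positions 2, 4, 6, … form another.
Track A = 16, 25, 36, 49, 64, 81: perfect squares starting at 4².
Track B = -17, -21, -25, -29, -33, -37: arithmetic with common difference −4.
Term 13 comes from track A (its 7th entry): 100.
The 14th slot belongs to track B; its 7th term is -41.

100, -41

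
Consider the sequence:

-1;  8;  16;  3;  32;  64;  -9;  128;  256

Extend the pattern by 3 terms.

27, 512, 1024

Reading positions in blocks of 3 reveals the pattern ABB — 2 tracks woven together.
Track A: -1, 3, -9. A geometric progression (common ratio -3).
Track B: 8, 16, 32, 64, 128, 256. Successive powers of 2.
Position 10 falls in track A as its term 4, giving 27.
Position 11 → track B, term 7 = 512.
Term 12 comes from track B (its 8th entry): 1024.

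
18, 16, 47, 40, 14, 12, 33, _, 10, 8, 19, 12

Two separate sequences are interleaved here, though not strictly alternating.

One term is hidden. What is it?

26

Reading positions in blocks of 4 reveals the pattern AABB — 2 tracks woven together.
Track A: 18, 16, 14, 12, 10, 8. Subtracting 2 each time.
Track B: 47, 40, 33, ?, 19, 12. Subtracting 7 each time.
Filling track B at index 4 by its rule yields 26.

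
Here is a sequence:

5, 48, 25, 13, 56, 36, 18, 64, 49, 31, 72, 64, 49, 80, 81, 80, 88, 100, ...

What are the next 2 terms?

Split by position mod 3 into 3 tracks.
Subsequence A: 5, 13, 18, 31, 49, 80 (Fibonacci-style (each term is the sum of the two before it)).
Subsequence B: 48, 56, 64, 72, 80, 88 (linear: a_n = 40 + 8·n).
Subsequence C: 25, 36, 49, 64, 81, 100 (the squares 5², 6², 7², …).
Position 19 falls in subsequence A as its term 7, giving 129.
Position 20 falls in subsequence B as its term 7, giving 96.

129, 96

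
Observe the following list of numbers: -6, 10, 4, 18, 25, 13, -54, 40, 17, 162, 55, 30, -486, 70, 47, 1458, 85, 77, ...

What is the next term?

-4374

Split by position mod 3: positions 1, 4, 7, … form one track, and each other residue class forms its own.
Stream A: -6, 18, -54, 162, -486, 1458 (a geometric progression (common ratio -3)).
Stream B: 10, 25, 40, 55, 70, 85 (arithmetic, step +15).
Stream C: 4, 13, 17, 30, 47, 77 (a Fibonacci-like recurrence a_n = a_{n-1} + a_{n-2}).
Term 19 comes from stream A (its 7th entry): -4374.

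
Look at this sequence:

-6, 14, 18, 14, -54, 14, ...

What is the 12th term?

The terms cycle through 2 interleaved subsequences.
Track A: -6, 18, -54. Geometric, ×-3 each step.
Track B: 14, 14, 14. Always 14.
The 12th slot belongs to track B; its 6th term is 14.

14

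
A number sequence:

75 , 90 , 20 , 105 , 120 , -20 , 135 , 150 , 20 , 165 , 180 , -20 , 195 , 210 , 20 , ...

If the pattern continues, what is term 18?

-20

Reading positions in blocks of 3 reveals the pattern AAB — 2 tracks woven together.
Track A: 75, 90, 105, 120, 135, 150, 165, 180, 195, 210 — arithmetic, step +15.
Track B: 20, -20, 20, -20, 20 — the oscillation 20·(−1)^(n+1).
Term 18 comes from track B (its 6th entry): -20.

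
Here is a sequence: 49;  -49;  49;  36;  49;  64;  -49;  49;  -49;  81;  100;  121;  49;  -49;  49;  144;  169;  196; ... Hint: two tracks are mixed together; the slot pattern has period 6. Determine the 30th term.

400

Reading positions in blocks of 6 reveals the pattern AAABBB — 2 tracks woven together.
Track A: 49, -49, 49, -49, 49, -49, 49, -49, 49 (oscillating between 49 and -49).
Track B: 36, 49, 64, 81, 100, 121, 144, 169, 196 (perfect squares starting at 6²).
Term 30 comes from track B (its 15th entry): 400.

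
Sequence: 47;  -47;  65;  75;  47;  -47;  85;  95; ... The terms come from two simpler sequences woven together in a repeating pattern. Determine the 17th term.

The slot pattern repeats as AABB (period 4), so there are 2 interleaved tracks.
Track A = 47, -47, 47, -47: oscillating between 47 and -47.
Track B = 65, 75, 85, 95: arithmetic with common difference +10.
Term 17 comes from track A (its 9th entry): 47.

47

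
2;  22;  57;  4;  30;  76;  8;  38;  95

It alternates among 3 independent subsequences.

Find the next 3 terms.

16, 46, 114

Split by position mod 3: positions 1, 4, 7, … form one track, and each other residue class forms its own.
Stream A = 2, 4, 8: powers 2^1, 2^2, 2^3, ….
Stream B = 22, 30, 38: linear: a_n = 14 + 8·n.
Stream C = 57, 76, 95: arithmetic with common difference +19.
Term 10 comes from stream A (its 4th entry): 16.
Term 11 comes from stream B (its 4th entry): 46.
The 12th slot belongs to stream C; its 4th term is 114.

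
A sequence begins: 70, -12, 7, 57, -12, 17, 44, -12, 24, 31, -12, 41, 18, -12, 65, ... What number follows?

5

Taking every 3rd term gives 3 separate tracks.
Track A is 70, 57, 44, 31, 18, which is arithmetic with common difference −13.
Track B is -12, -12, -12, -12, -12, which is constant -12.
Track C is 7, 17, 24, 41, 65, which is Fibonacci-style (each term is the sum of the two before it).
The 16th slot belongs to track A; its 6th term is 5.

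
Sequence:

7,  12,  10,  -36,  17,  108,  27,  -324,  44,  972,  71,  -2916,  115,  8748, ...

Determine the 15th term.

The terms cycle through 2 interleaved subsequences.
Stream A = 7, 10, 17, 27, 44, 71, 115: each term equals the sum of the previous two.
Stream B = 12, -36, 108, -324, 972, -2916, 8748: multiplying by -3 each time.
The 15th slot belongs to stream A; its 8th term is 186.

186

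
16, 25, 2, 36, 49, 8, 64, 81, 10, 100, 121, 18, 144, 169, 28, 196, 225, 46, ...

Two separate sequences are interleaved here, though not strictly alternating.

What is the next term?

Reading positions in blocks of 3 reveals the pattern AAB — 2 tracks woven together.
Subsequence A: 16, 25, 36, 49, 64, 81, 100, 121, 144, 169, 196, 225 — the squares 4², 5², 6², ….
Subsequence B: 2, 8, 10, 18, 28, 46 — Fibonacci-style (each term is the sum of the two before it).
The 19th slot belongs to subsequence A; its 13th term is 256.

256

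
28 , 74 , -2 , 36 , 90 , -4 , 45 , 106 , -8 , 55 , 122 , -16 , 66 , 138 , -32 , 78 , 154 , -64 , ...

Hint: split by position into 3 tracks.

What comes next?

91

Read the sequence 3 terms at a time; column i is its own pattern.
Track A = 28, 36, 45, 55, 66, 78: the triangular numbers T_7, T_8, ….
Track B = 74, 90, 106, 122, 138, 154: linear: a_n = 58 + 16·n.
Track C = -2, -4, -8, -16, -32, -64: a geometric progression (common ratio 2).
Position 19 falls in track A as its term 7, giving 91.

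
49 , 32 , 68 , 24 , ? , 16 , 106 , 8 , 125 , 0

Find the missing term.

87

Odd-indexed and even-indexed terms follow separate rules.
Subsequence A = 49, 68, ?, 106, 125: arithmetic, step +19.
Subsequence B = 32, 24, 16, 8, 0: linear: a_n = 40 − 8·n.
Filling subsequence A at index 3 by its rule yields 87.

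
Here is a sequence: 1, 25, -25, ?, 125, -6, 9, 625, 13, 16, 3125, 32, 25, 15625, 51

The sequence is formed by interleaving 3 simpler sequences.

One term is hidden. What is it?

Split by position mod 3 into 3 tracks.
Track A is 1, ?, 9, 16, 25, which is consecutive squares n² from n = 1.
Track B is 25, 125, 625, 3125, 15625, which is powers of 5.
Track C is -25, -6, 13, 32, 51, which is adding 19 each time.
The gap is track A's term 2; the rule gives 4.

4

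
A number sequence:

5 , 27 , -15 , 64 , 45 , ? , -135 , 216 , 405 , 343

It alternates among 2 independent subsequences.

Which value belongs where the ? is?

125

Split by position mod 2 into 2 tracks.
Stream A is 5, -15, 45, -135, 405, which is geometric with ratio -3.
Stream B is 27, 64, ?, 216, 343, which is perfect cubes starting at 3³.
Filling stream B at index 3 by its rule yields 125.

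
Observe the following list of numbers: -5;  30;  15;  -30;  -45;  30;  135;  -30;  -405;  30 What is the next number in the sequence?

Positions 1, 3, 5, … form one subsequence and positions 2, 4, 6, … form another.
Subsequence A: -5, 15, -45, 135, -405 — geometric, ×-3 each step.
Subsequence B: 30, -30, 30, -30, 30 — the oscillation 30·(−1)^(n+1).
Position 11 falls in subsequence A as its term 6, giving 1215.

1215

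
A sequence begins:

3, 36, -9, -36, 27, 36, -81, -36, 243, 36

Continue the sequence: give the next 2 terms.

-729, -36

Taking every 2nd term gives 2 separate tracks.
Track A: 3, -9, 27, -81, 243. Geometric, ×-3 each step.
Track B: 36, -36, 36, -36, 36. The oscillation 36·(−1)^(n+1).
Position 11 → track A, term 6 = -729.
Position 12 → track B, term 6 = -36.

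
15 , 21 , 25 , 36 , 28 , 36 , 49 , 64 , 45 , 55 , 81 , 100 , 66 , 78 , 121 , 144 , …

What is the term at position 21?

120

The slot pattern repeats as AABB (period 4), so there are 2 interleaved tracks.
Track A: 15, 21, 28, 36, 45, 55, 66, 78 (the triangular numbers T_5, T_6, …).
Track B: 25, 36, 49, 64, 81, 100, 121, 144 (consecutive squares n² from n = 5).
Term 21 comes from track A (its 11th entry): 120.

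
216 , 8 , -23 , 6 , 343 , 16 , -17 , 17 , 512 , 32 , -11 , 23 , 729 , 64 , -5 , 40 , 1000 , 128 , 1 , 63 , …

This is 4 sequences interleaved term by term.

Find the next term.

Taking every 4th term gives 4 separate tracks.
Subsequence A: 216, 343, 512, 729, 1000 — consecutive cubes n³ from n = 6.
Subsequence B: 8, 16, 32, 64, 128 — successive powers of 2.
Subsequence C: -23, -17, -11, -5, 1 — linear: a_n = -29 + 6·n.
Subsequence D: 6, 17, 23, 40, 63 — Fibonacci-style (each term is the sum of the two before it).
Position 21 falls in subsequence A as its term 6, giving 1331.

1331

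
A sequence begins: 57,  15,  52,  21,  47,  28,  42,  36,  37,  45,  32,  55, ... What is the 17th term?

17

Odd-indexed and even-indexed terms follow separate rules.
Subsequence A = 57, 52, 47, 42, 37, 32: arithmetic, step −5.
Subsequence B = 15, 21, 28, 36, 45, 55: the triangular numbers T_5, T_6, ….
Position 17 falls in subsequence A as its term 9, giving 17.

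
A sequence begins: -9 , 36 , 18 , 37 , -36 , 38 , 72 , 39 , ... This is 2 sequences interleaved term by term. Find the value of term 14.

Positions 1, 3, 5, … form one subsequence and positions 2, 4, 6, … form another.
Track A is -9, 18, -36, 72, which is a geometric progression (common ratio -2).
Track B is 36, 37, 38, 39, which is adding 1 each time.
Position 14 falls in track B as its term 7, giving 42.

42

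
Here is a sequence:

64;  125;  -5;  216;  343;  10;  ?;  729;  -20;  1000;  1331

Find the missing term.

512

The slot pattern repeats as AAB (period 3), so there are 2 interleaved tracks.
Track A: 64, 125, 216, 343, ?, 729, 1000, 1331. Consecutive cubes n³ from n = 4.
Track B: -5, 10, -20. Geometric, ×-2 each step.
Track A's pattern makes the blank 512.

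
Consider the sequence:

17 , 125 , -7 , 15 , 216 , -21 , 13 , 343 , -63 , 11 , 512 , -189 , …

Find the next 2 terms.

9, 729

The terms cycle through 3 interleaved subsequences.
Stream A: 17, 15, 13, 11 (arithmetic with common difference −2).
Stream B: 125, 216, 343, 512 (perfect cubes starting at 5³).
Stream C: -7, -21, -63, -189 (geometric with ratio 3).
Term 13 comes from stream A (its 5th entry): 9.
The 14th slot belongs to stream B; its 5th term is 729.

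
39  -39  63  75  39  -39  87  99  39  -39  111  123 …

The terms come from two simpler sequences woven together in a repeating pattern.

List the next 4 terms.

Reading positions in blocks of 4 reveals the pattern AABB — 2 tracks woven together.
Stream A: 39, -39, 39, -39, 39, -39. Alternating ±39.
Stream B: 63, 75, 87, 99, 111, 123. Arithmetic with common difference +12.
Position 13 falls in stream A as its term 7, giving 39.
Term 14 comes from stream A (its 8th entry): -39.
Position 15 falls in stream B as its term 7, giving 135.
Term 16 comes from stream B (its 8th entry): 147.

39, -39, 135, 147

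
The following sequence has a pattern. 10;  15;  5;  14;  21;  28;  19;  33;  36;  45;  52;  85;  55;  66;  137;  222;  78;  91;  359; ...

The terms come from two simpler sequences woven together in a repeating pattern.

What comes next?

Positions follow the repeating pattern AABB; grouping by letter gives 2 tracks.
Stream A = 10, 15, 21, 28, 36, 45, 55, 66, 78, 91: the triangular numbers T_4, T_5, ….
Stream B = 5, 14, 19, 33, 52, 85, 137, 222, 359: a Fibonacci-like recurrence a_n = a_{n-1} + a_{n-2}.
The 20th slot belongs to stream B; its 10th term is 581.

581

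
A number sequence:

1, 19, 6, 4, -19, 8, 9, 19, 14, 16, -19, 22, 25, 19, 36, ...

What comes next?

Read the sequence 3 terms at a time; column i is its own pattern.
Subsequence A: 1, 4, 9, 16, 25 (perfect squares starting at 1²).
Subsequence B: 19, -19, 19, -19, 19 (the oscillation 19·(−1)^(n+1)).
Subsequence C: 6, 8, 14, 22, 36 (a Fibonacci-like recurrence a_n = a_{n-1} + a_{n-2}).
Position 16 → subsequence A, term 6 = 36.

36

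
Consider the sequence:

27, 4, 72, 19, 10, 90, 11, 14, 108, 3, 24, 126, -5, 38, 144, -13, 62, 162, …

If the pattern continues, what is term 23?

The terms cycle through 3 interleaved subsequences.
Stream A: 27, 19, 11, 3, -5, -13 (linear: a_n = 35 − 8·n).
Stream B: 4, 10, 14, 24, 38, 62 (Fibonacci-style (each term is the sum of the two before it)).
Stream C: 72, 90, 108, 126, 144, 162 (adding 18 each time).
Position 23 → stream B, term 8 = 162.

162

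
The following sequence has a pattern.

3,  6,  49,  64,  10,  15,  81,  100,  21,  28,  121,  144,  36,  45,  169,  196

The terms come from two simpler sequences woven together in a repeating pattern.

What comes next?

Positions follow the repeating pattern AABB; grouping by letter gives 2 tracks.
Subsequence A: 3, 6, 10, 15, 21, 28, 36, 45. Triangular numbers starting at T_2.
Subsequence B: 49, 64, 81, 100, 121, 144, 169, 196. Consecutive squares n² from n = 7.
Position 17 falls in subsequence A as its term 9, giving 55.

55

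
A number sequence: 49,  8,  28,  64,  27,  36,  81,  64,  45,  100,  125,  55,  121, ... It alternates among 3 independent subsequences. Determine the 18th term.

78

Read the sequence 3 terms at a time; column i is its own pattern.
Subsequence A: 49, 64, 81, 100, 121 (the squares 7², 8², 9², …).
Subsequence B: 8, 27, 64, 125 (perfect cubes starting at 2³).
Subsequence C: 28, 36, 45, 55 (triangular numbers starting at T_7).
Term 18 comes from subsequence C (its 6th entry): 78.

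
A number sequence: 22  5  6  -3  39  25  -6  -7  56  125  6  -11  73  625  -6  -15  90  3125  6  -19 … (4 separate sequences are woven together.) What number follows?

107

The terms cycle through 4 interleaved subsequences.
Subsequence A is 22, 39, 56, 73, 90, which is linear: a_n = 5 + 17·n.
Subsequence B is 5, 25, 125, 625, 3125, which is successive powers of 5.
Subsequence C is 6, -6, 6, -6, 6, which is the oscillation 6·(−1)^(n+1).
Subsequence D is -3, -7, -11, -15, -19, which is arithmetic, step −4.
The 21st slot belongs to subsequence A; its 6th term is 107.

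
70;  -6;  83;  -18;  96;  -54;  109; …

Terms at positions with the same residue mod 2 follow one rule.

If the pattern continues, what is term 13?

148

Split by position mod 2 into 2 tracks.
Stream A: 70, 83, 96, 109 (arithmetic, step +13).
Stream B: -6, -18, -54 (geometric with ratio 3).
Term 13 comes from stream A (its 7th entry): 148.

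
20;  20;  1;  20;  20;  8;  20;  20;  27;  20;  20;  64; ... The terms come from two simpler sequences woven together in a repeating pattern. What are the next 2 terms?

Reading positions in blocks of 3 reveals the pattern AAB — 2 tracks woven together.
Track A: 20, 20, 20, 20, 20, 20, 20, 20 (the constant sequence 20).
Track B: 1, 8, 27, 64 (the cubes 1³, 2³, 3³, …).
Term 13 comes from track A (its 9th entry): 20.
Term 14 comes from track A (its 10th entry): 20.

20, 20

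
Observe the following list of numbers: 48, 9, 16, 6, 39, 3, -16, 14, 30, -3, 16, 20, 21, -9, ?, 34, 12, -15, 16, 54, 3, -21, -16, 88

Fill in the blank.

Taking every 4th term gives 4 separate tracks.
Track A: 48, 39, 30, 21, 12, 3 (linear: a_n = 57 − 9·n).
Track B: 9, 3, -3, -9, -15, -21 (arithmetic, step −6).
Track C: 16, -16, 16, ?, 16, -16 (the oscillation 16·(−1)^(n+1)).
Track D: 6, 14, 20, 34, 54, 88 (each term equals the sum of the previous two).
The gap is track C's term 4; the rule gives -16.

-16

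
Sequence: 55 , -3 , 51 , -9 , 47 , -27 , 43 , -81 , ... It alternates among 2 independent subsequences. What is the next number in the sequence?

The terms cycle through 2 interleaved subsequences.
Track A is 55, 51, 47, 43, which is arithmetic, step −4.
Track B is -3, -9, -27, -81, which is geometric with ratio 3.
Position 9 → track A, term 5 = 39.

39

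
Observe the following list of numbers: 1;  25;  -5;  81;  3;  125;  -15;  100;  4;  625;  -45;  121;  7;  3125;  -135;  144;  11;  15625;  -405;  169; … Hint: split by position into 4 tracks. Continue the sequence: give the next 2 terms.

Split by position mod 4: positions 1, 5, 9, … form one track, and each other residue class forms its own.
Stream A: 1, 3, 4, 7, 11 (Fibonacci-style (each term is the sum of the two before it)).
Stream B: 25, 125, 625, 3125, 15625 (powers of 5).
Stream C: -5, -15, -45, -135, -405 (a geometric progression (common ratio 3)).
Stream D: 81, 100, 121, 144, 169 (consecutive squares n² from n = 9).
Position 21 falls in stream A as its term 6, giving 18.
Position 22 → stream B, term 6 = 78125.

18, 78125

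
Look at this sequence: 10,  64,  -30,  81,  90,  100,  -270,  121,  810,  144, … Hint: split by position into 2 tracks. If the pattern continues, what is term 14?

196

Split by position mod 2 into 2 tracks.
Track A = 10, -30, 90, -270, 810: multiplying by -3 each time.
Track B = 64, 81, 100, 121, 144: the squares 8², 9², 10², ….
Position 14 → track B, term 7 = 196.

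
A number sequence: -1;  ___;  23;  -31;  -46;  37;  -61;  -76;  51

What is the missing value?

Reading positions in blocks of 3 reveals the pattern AAB — 2 tracks woven together.
Stream A: -1, ?, -31, -46, -61, -76 (arithmetic, step −15).
Stream B: 23, 37, 51 (arithmetic with common difference +14).
Stream A's pattern makes the blank -16.

-16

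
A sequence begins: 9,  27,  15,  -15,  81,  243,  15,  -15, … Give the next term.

The slot pattern repeats as AABB (period 4), so there are 2 interleaved tracks.
Subsequence A: 9, 27, 81, 243. Powers of 3.
Subsequence B: 15, -15, 15, -15. Alternating ±15.
The 9th slot belongs to subsequence A; its 5th term is 729.

729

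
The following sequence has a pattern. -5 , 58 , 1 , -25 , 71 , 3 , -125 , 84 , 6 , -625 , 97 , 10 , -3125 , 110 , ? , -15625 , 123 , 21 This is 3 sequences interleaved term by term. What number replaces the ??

15

Split by position mod 3: positions 1, 4, 7, … form one track, and each other residue class forms its own.
Stream A: -5, -25, -125, -625, -3125, -15625 — a geometric progression (common ratio 5).
Stream B: 58, 71, 84, 97, 110, 123 — arithmetic with common difference +13.
Stream C: 1, 3, 6, 10, ?, 21 — triangular numbers starting at T_1.
The gap is stream C's term 5; the rule gives 15.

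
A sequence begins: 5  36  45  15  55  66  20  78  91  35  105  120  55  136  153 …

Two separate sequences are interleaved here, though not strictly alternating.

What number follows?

The slot pattern repeats as ABB (period 3), so there are 2 interleaved tracks.
Track A: 5, 15, 20, 35, 55. A Fibonacci-like recurrence a_n = a_{n-1} + a_{n-2}.
Track B: 36, 45, 55, 66, 78, 91, 105, 120, 136, 153. Triangular numbers starting at T_8.
Position 16 → track A, term 6 = 90.

90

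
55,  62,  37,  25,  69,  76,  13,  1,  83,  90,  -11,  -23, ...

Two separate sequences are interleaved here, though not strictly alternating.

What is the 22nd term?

The slot pattern repeats as AABB (period 4), so there are 2 interleaved tracks.
Track A: 55, 62, 69, 76, 83, 90 — arithmetic, step +7.
Track B: 37, 25, 13, 1, -11, -23 — linear: a_n = 49 − 12·n.
The 22nd slot belongs to track A; its 12th term is 132.

132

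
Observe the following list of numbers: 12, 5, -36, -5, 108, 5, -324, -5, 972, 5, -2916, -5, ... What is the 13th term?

8748

Taking every 2nd term gives 2 separate tracks.
Subsequence A = 12, -36, 108, -324, 972, -2916: a geometric progression (common ratio -3).
Subsequence B = 5, -5, 5, -5, 5, -5: oscillating between 5 and -5.
Position 13 falls in subsequence A as its term 7, giving 8748.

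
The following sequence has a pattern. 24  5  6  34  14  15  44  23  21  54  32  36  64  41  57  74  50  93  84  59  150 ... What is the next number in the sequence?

Taking every 3rd term gives 3 separate tracks.
Subsequence A is 24, 34, 44, 54, 64, 74, 84, which is adding 10 each time.
Subsequence B is 5, 14, 23, 32, 41, 50, 59, which is linear: a_n = -4 + 9·n.
Subsequence C is 6, 15, 21, 36, 57, 93, 150, which is a Fibonacci-like recurrence a_n = a_{n-1} + a_{n-2}.
Position 22 falls in subsequence A as its term 8, giving 94.

94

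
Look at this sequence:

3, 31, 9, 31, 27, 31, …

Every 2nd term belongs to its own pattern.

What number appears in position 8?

Positions 1, 3, 5, … form one subsequence and positions 2, 4, 6, … form another.
Subsequence A: 3, 9, 27 (geometric, ×3 each step).
Subsequence B: 31, 31, 31 (always 31).
Position 8 falls in subsequence B as its term 4, giving 31.

31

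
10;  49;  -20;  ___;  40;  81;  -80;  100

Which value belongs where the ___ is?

64

Positions 1, 3, 5, … form one subsequence and positions 2, 4, 6, … form another.
Stream A: 10, -20, 40, -80 — geometric, ×-2 each step.
Stream B: 49, ?, 81, 100 — consecutive squares n² from n = 7.
Stream B's pattern makes the blank 64.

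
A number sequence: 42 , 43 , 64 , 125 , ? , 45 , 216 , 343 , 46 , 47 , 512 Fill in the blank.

Reading positions in blocks of 4 reveals the pattern AABB — 2 tracks woven together.
Stream A: 42, 43, ?, 45, 46, 47 (linear: a_n = 41 + n).
Stream B: 64, 125, 216, 343, 512 (consecutive cubes n³ from n = 4).
So the missing entry in stream A is 44.

44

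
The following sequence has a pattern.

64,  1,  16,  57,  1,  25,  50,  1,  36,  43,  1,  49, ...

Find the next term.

36

Taking every 3rd term gives 3 separate tracks.
Subsequence A: 64, 57, 50, 43 (arithmetic with common difference −7).
Subsequence B: 1, 1, 1, 1 (constant 1).
Subsequence C: 16, 25, 36, 49 (consecutive squares n² from n = 4).
Position 13 → subsequence A, term 5 = 36.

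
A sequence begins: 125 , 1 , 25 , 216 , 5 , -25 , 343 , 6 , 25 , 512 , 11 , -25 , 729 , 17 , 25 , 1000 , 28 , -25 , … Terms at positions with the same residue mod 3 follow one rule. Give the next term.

Split by position mod 3: positions 1, 4, 7, … form one track, and each other residue class forms its own.
Track A is 125, 216, 343, 512, 729, 1000, which is consecutive cubes n³ from n = 5.
Track B is 1, 5, 6, 11, 17, 28, which is each term equals the sum of the previous two.
Track C is 25, -25, 25, -25, 25, -25, which is oscillating between 25 and -25.
The 19th slot belongs to track A; its 7th term is 1331.

1331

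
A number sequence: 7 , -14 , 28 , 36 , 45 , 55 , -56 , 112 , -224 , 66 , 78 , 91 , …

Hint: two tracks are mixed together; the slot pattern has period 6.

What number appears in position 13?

448

Positions follow the repeating pattern AAABBB; grouping by letter gives 2 tracks.
Stream A is 7, -14, 28, -56, 112, -224, which is multiplying by -2 each time.
Stream B is 36, 45, 55, 66, 78, 91, which is the triangular numbers T_8, T_9, ….
Position 13 falls in stream A as its term 7, giving 448.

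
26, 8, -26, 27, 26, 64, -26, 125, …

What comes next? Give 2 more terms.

Positions 1, 3, 5, … form one subsequence and positions 2, 4, 6, … form another.
Track A: 26, -26, 26, -26 (alternating ±26).
Track B: 8, 27, 64, 125 (consecutive cubes n³ from n = 2).
The 9th slot belongs to track A; its 5th term is 26.
Position 10 → track B, term 5 = 216.

26, 216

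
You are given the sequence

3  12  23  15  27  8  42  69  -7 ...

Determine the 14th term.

471

The slot pattern repeats as AAB (period 3), so there are 2 interleaved tracks.
Track A: 3, 12, 15, 27, 42, 69 — a Fibonacci-like recurrence a_n = a_{n-1} + a_{n-2}.
Track B: 23, 8, -7 — linear: a_n = 38 − 15·n.
The 14th slot belongs to track A; its 10th term is 471.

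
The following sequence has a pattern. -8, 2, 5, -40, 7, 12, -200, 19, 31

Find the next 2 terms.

The slot pattern repeats as ABB (period 3), so there are 2 interleaved tracks.
Track A: -8, -40, -200. Multiplying by 5 each time.
Track B: 2, 5, 7, 12, 19, 31. A Fibonacci-like recurrence a_n = a_{n-1} + a_{n-2}.
Position 10 → track A, term 4 = -1000.
The 11th slot belongs to track B; its 7th term is 50.

-1000, 50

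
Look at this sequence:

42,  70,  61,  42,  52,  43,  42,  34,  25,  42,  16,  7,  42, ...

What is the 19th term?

Reading positions in blocks of 3 reveals the pattern ABB — 2 tracks woven together.
Subsequence A: 42, 42, 42, 42, 42 (the constant sequence 42).
Subsequence B: 70, 61, 52, 43, 34, 25, 16, 7 (arithmetic with common difference −9).
Term 19 comes from subsequence A (its 7th entry): 42.

42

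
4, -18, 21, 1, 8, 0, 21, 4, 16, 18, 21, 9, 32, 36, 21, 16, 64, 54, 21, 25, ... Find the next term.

128

Taking every 4th term gives 4 separate tracks.
Subsequence A is 4, 8, 16, 32, 64, which is a geometric progression (common ratio 2).
Subsequence B is -18, 0, 18, 36, 54, which is arithmetic with common difference +18.
Subsequence C is 21, 21, 21, 21, 21, which is always 21.
Subsequence D is 1, 4, 9, 16, 25, which is the squares 1², 2², 3², ….
Position 21 falls in subsequence A as its term 6, giving 128.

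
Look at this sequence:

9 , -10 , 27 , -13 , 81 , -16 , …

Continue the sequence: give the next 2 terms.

Odd-indexed and even-indexed terms follow separate rules.
Stream A: 9, 27, 81 (powers 3^2, 3^3, 3^4, …).
Stream B: -10, -13, -16 (arithmetic, step −3).
Position 7 → stream A, term 4 = 243.
Position 8 → stream B, term 4 = -19.

243, -19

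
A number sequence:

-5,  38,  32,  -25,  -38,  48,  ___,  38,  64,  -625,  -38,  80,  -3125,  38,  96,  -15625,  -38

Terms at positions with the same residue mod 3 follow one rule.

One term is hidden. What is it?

The terms cycle through 3 interleaved subsequences.
Stream A = -5, -25, ?, -625, -3125, -15625: a geometric progression (common ratio 5).
Stream B = 38, -38, 38, -38, 38, -38: the oscillation 38·(−1)^(n+1).
Stream C = 32, 48, 64, 80, 96: arithmetic with common difference +16.
The gap is stream A's term 3; the rule gives -125.

-125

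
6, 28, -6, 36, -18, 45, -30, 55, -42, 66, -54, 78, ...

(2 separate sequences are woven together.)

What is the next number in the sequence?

Taking every 2nd term gives 2 separate tracks.
Track A: 6, -6, -18, -30, -42, -54. Arithmetic, step −12.
Track B: 28, 36, 45, 55, 66, 78. Triangular numbers starting at T_7.
The 13th slot belongs to track A; its 7th term is -66.

-66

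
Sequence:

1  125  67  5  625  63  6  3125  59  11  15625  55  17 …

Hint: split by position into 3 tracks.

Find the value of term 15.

51

Read the sequence 3 terms at a time; column i is its own pattern.
Stream A: 1, 5, 6, 11, 17. A Fibonacci-like recurrence a_n = a_{n-1} + a_{n-2}.
Stream B: 125, 625, 3125, 15625. Successive powers of 5.
Stream C: 67, 63, 59, 55. Arithmetic, step −4.
Position 15 falls in stream C as its term 5, giving 51.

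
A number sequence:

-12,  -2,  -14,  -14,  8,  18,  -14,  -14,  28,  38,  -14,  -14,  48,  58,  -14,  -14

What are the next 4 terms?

68, 78, -14, -14

The slot pattern repeats as AABB (period 4), so there are 2 interleaved tracks.
Subsequence A: -12, -2, 8, 18, 28, 38, 48, 58. Arithmetic with common difference +10.
Subsequence B: -14, -14, -14, -14, -14, -14, -14, -14. Always -14.
Position 17 → subsequence A, term 9 = 68.
Position 18 → subsequence A, term 10 = 78.
Position 19 falls in subsequence B as its term 9, giving -14.
Term 20 comes from subsequence B (its 10th entry): -14.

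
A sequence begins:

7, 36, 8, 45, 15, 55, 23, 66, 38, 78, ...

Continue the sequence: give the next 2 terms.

61, 91

Odd-indexed and even-indexed terms follow separate rules.
Track A: 7, 8, 15, 23, 38 — Fibonacci-style (each term is the sum of the two before it).
Track B: 36, 45, 55, 66, 78 — the triangular numbers T_8, T_9, ….
The 11th slot belongs to track A; its 6th term is 61.
Position 12 → track B, term 6 = 91.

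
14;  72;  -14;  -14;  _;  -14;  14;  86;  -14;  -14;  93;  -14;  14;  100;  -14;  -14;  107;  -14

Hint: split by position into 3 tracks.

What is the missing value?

Split by position mod 3: positions 1, 4, 7, … form one track, and each other residue class forms its own.
Track A: 14, -14, 14, -14, 14, -14. Oscillating between 14 and -14.
Track B: 72, ?, 86, 93, 100, 107. Linear: a_n = 65 + 7·n.
Track C: -14, -14, -14, -14, -14, -14. The constant sequence -14.
Filling track B at index 2 by its rule yields 79.

79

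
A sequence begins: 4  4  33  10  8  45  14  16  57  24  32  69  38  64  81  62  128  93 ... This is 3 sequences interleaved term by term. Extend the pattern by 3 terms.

Split by position mod 3: positions 1, 4, 7, … form one track, and each other residue class forms its own.
Stream A = 4, 10, 14, 24, 38, 62: each term equals the sum of the previous two.
Stream B = 4, 8, 16, 32, 64, 128: successive powers of 2.
Stream C = 33, 45, 57, 69, 81, 93: arithmetic, step +12.
Position 19 → stream A, term 7 = 100.
Position 20 falls in stream B as its term 7, giving 256.
Term 21 comes from stream C (its 7th entry): 105.

100, 256, 105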